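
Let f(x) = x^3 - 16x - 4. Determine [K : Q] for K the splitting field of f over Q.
[K : Q] = 6

By the rational root test, any rational root of the monic integer polynomial f(x) = x^3 - 16x - 4 must be an integer dividing the constant term -4, i.e. one of ±{1, 2, 4}. Evaluating: f(1) = -19, f(-1) = 11, f(2) = -28, f(-2) = 20, f(4) = -4, f(-4) = -4; none is 0, so f has no rational root and is therefore irreducible over Q (a cubic with no linear factor over a field is irreducible). For an irreducible cubic, the Galois group is A_3 or S_3 according as the discriminant disc(f) = -4a^3 - 27b^2 = -4·(-16)^3 - 27·(-4)^2 = 15952 is or is not a square in Q. Here disc(f) = 15952 is not a perfect square in Q, so the Galois group of f over Q is not contained in A_3 and must be all of S_3. The splitting field has degree |S_3| = 6 over Q, so [K : Q] = 6.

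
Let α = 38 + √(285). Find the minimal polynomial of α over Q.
m_α(x) = x^2 - 76x + 1159

From α - 38 = √(285), squaring gives (α - 38)^2 = 285, i.e. α^2 - 76α + 1444 = 285, so α^2 - 76α + 1159 = 0. The discriminant of x^2 - 76x + 1159 is (-76)^2 - 4·(1159) = 5776 - 4636 = 1140, and 4·(285) is not a perfect square in Q since 285 is squarefree and ≠ 1. Hence x^2 - 76x + 1159 is irreducible over Q and is the minimal polynomial of α.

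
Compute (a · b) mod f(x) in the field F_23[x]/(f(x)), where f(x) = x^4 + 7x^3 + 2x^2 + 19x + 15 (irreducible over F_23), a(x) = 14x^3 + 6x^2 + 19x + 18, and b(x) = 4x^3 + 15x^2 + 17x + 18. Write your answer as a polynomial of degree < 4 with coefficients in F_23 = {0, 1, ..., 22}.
a · b ≡ 21x^3 + 21x^2 + 8x + 8 (mod f(x))

Multiply in F_23[x]: a(x)·b(x) = (14x^3 + 6x^2 + 19x + 18)·(4x^3 + 15x^2 + 17x + 18) = 10x^6 + 4x^5 + 13x^4 + 21x^3 + 11x^2 + 4x + 2. This has degree ≥ 4, so divide by f(x) over F_23: 10x^6 + 4x^5 + 13x^4 + 21x^3 + 11x^2 + 4x + 2 = (10x^2 + 3x + 18)·(x^4 + 7x^3 + 2x^2 + 19x + 15) + (21x^3 + 21x^2 + 8x + 8). Hence a·b ≡ 21x^3 + 21x^2 + 8x + 8 (mod f). (F_23[x]/(f) is a field with 23^4 = 279841 elements since f is irreducible of degree 4.)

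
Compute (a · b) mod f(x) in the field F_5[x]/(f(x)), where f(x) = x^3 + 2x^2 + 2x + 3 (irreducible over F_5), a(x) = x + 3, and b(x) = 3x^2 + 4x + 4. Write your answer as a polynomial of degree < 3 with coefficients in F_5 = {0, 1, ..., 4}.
a · b ≡ 2x^2 + 3 (mod f(x))

Multiply in F_5[x]: a(x)·b(x) = (x + 3)·(3x^2 + 4x + 4) = 3x^3 + 3x^2 + x + 2. This has degree ≥ 3, so divide by f(x) over F_5: 3x^3 + 3x^2 + x + 2 = (3)·(x^3 + 2x^2 + 2x + 3) + (2x^2 + 3). Hence a·b ≡ 2x^2 + 3 (mod f). (F_5[x]/(f) is a field with 5^3 = 125 elements since f is irreducible of degree 3.)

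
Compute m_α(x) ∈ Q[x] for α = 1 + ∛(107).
m_α(x) = x^3 - 3x^2 + 3x - 108

Set β = α - 1 = ∛(107), so β^3 = 107. Then (α - 1)^3 - 107 = 0, i.e. α is a root of g(x) = (x - 1)^3 - 107 = x^3 - 3x^2 + 3x - 108. Since g(x) = h(x - 1) where h(x) = x^3 - 107, and h is irreducible over Q (because 107 is not a perfect cube, so h has no rational root, and a monic cubic with no rational root is irreducible), g is also irreducible (irreducibility is preserved under the substitution x → x - 1). Hence m_α(x) = x^3 - 3x^2 + 3x - 108.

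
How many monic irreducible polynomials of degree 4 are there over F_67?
There are 5036658 monic irreducible polynomials of degree 4 over F_67

Each element of F_{67^4} that lies in no proper subfield is a root of exactly one monic irreducible of degree 4 over F_67, and each such polynomial has 4 distinct roots in F_{67^4}. By Möbius inversion the count is N_67(4) = (1/4) Σ_{d|4} μ(4/d) · 67^d = (1/4)(μ(4)·67^1 + μ(2)·67^2 + μ(1)·67^4) = 20146632/4 = 5036658.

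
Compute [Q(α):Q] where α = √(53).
[Q(α):Q] = 2

[Q(α):Q] equals the degree of the minimal polynomial of α. Here α^2 = 53 and x^2 - 53 is irreducible (d = 53 is squarefree, ≠ 1, hence not a square), so deg(m_α) = 2. Thus [Q(α):Q] = 2.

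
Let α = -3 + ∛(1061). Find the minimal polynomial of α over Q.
m_α(x) = x^3 + 9x^2 + 27x - 1034

Set β = α + 3 = ∛(1061), so β^3 = 1061. Then (α + 3)^3 - 1061 = 0, i.e. α is a root of g(x) = (x + 3)^3 - 1061 = x^3 + 9x^2 + 27x - 1034. Since g(x) = h(x + 3) where h(x) = x^3 - 1061, and h is irreducible over Q (because 1061 is not a perfect cube, so h has no rational root, and a monic cubic with no rational root is irreducible), g is also irreducible (irreducibility is preserved under the substitution x → x + 3). Hence m_α(x) = x^3 + 9x^2 + 27x - 1034.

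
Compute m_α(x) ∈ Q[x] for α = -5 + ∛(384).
m_α(x) = x^3 + 15x^2 + 75x - 259

Set β = α + 5 = ∛(384), so β^3 = 384. Then (α + 5)^3 - 384 = 0, i.e. α is a root of g(x) = (x + 5)^3 - 384 = x^3 + 15x^2 + 75x - 259. Since g(x) = h(x + 5) where h(x) = x^3 - 384, and h is irreducible over Q (because 384 is not a perfect cube, so h has no rational root, and a monic cubic with no rational root is irreducible), g is also irreducible (irreducibility is preserved under the substitution x → x + 5). Hence m_α(x) = x^3 + 15x^2 + 75x - 259.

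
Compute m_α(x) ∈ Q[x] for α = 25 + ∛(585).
m_α(x) = x^3 - 75x^2 + 1875x - 16210

Set β = α - 25 = ∛(585), so β^3 = 585. Then (α - 25)^3 - 585 = 0, i.e. α is a root of g(x) = (x - 25)^3 - 585 = x^3 - 75x^2 + 1875x - 16210. Since g(x) = h(x - 25) where h(x) = x^3 - 585, and h is irreducible over Q (because 585 is not a perfect cube, so h has no rational root, and a monic cubic with no rational root is irreducible), g is also irreducible (irreducibility is preserved under the substitution x → x - 25). Hence m_α(x) = x^3 - 75x^2 + 1875x - 16210.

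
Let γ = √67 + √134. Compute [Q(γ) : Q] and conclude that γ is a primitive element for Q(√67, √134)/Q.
[Q(γ) : Q] = 4 (equivalently, Q(γ) = Q(√67, √134))

Obviously Q(γ) ⊆ Q(√67, √134), and [Q(√67, √134):Q] = 4 (since 67, 134 are distinct squarefree integers > 1 with 8978 not a perfect square). To show equality we compute the minimal polynomial of γ. From γ = √67 + √134: γ^2 = 67 + 2√(8978) + 134 = 201 + 2√(8978), so γ^2 - 201 = 2√(8978); squaring, (γ^2 - 201)^2 = 4·8978, i.e. γ^4 - 402γ^2 + 40401 - 35912 = 0, i.e. γ^4 - 402γ^2 + 4489 = 0. So γ is a root of x^4 - 402x^2 + 4489. This polynomial is irreducible over Q: it has no rational root (each ±√67 ± √134 is irrational), and any factorization into two quadratics over Q would force √(8978) ∈ Q (pairing opposite roots) or √67, √134 ∈ Q (other pairings), all impossible. Hence [Q(γ):Q] = 4 = [Q(√67, √134):Q], so Q(γ) = Q(√67, √134).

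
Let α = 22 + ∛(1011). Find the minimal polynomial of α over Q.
m_α(x) = x^3 - 66x^2 + 1452x - 11659

Set β = α - 22 = ∛(1011), so β^3 = 1011. Then (α - 22)^3 - 1011 = 0, i.e. α is a root of g(x) = (x - 22)^3 - 1011 = x^3 - 66x^2 + 1452x - 11659. Since g(x) = h(x - 22) where h(x) = x^3 - 1011, and h is irreducible over Q (because 1011 is not a perfect cube, so h has no rational root, and a monic cubic with no rational root is irreducible), g is also irreducible (irreducibility is preserved under the substitution x → x - 22). Hence m_α(x) = x^3 - 66x^2 + 1452x - 11659.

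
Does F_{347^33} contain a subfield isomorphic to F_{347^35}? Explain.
No: F_{347^35} is not a subfield of F_{347^33}

F_{p^m} embeds in F_{p^n} iff m | n. Here 35 ∤ 33 (since 33 = 0·35 + 33 with remainder 33 ≠ 0), so F_{347^35} is not a subfield of F_{347^33}. Equivalently: if it were, the tower law would give 35 = [F_{347^35}:F_347] dividing [F_{347^33}:F_347] = 33, contradiction.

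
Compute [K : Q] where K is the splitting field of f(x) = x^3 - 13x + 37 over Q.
[K : Q] = 6

By the rational root test, any rational root of the monic integer polynomial f(x) = x^3 - 13x + 37 must be an integer dividing the constant term 37, i.e. one of ±{1, 37}. Evaluating: f(1) = 25, f(-1) = 49, f(37) = 50209, f(-37) = -50135; none is 0, so f has no rational root and is therefore irreducible over Q (a cubic with no linear factor over a field is irreducible). For an irreducible cubic, the Galois group is A_3 or S_3 according as the discriminant disc(f) = -4a^3 - 27b^2 = -4·(-13)^3 - 27·(37)^2 = -28175 is or is not a square in Q. Here disc(f) = -28175 is not a perfect square in Q, so the Galois group of f over Q is not contained in A_3 and must be all of S_3. The splitting field has degree |S_3| = 6 over Q, so [K : Q] = 6.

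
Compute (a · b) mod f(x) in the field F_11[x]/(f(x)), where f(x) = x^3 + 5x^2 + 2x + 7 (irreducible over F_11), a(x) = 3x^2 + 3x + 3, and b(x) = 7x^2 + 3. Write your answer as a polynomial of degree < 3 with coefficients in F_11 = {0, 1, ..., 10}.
a · b ≡ x^2 + 8x + 3 (mod f(x))

Multiply in F_11[x]: a(x)·b(x) = (3x^2 + 3x + 3)·(7x^2 + 3) = 10x^4 + 10x^3 + 8x^2 + 9x + 9. This has degree ≥ 3, so divide by f(x) over F_11: 10x^4 + 10x^3 + 8x^2 + 9x + 9 = (10x + 4)·(x^3 + 5x^2 + 2x + 7) + (x^2 + 8x + 3). Hence a·b ≡ x^2 + 8x + 3 (mod f). (F_11[x]/(f) is a field with 11^3 = 1331 elements since f is irreducible of degree 3.)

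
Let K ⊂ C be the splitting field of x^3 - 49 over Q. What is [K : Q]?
[K : Q] = 6

The roots of x^3 - 49 are ∛49, ω∛49, ω^2∛49 where ω = e^(2πi/3) is a primitive cube root of unity, so K = Q(∛49, ω). Now [Q(∛49):Q] = 3 (since 49 is not a perfect cube, x^3 - 49 is irreducible) and [Q(ω):Q] = 2. Both 2 and 3 divide [K:Q], and [K:Q] ≤ 3·2 = 6, so [K:Q] = 6. (Equivalently: Q(∛49) ⊂ R but ω ∉ R, so [K : Q(∛49)] = 2.)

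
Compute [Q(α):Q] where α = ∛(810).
[Q(α):Q] = 3

The minimal polynomial of α is x^3 - 810, irreducible over Q since 810 is not a perfect cube (so x^3 - 810 has no rational root). Hence [Q(α):Q] = deg(m_α) = 3.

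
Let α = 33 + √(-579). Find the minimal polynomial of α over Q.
m_α(x) = x^2 - 66x + 1668

From α - 33 = √(-579), squaring gives (α - 33)^2 = -579, i.e. α^2 - 66α + 1089 = -579, so α^2 - 66α + 1668 = 0. The discriminant of x^2 - 66x + 1668 is (-66)^2 - 4·(1668) = 4356 - 6672 = -2316, and 4·(-579) is not a perfect square in Q since -579 is squarefree and ≠ 1. Hence x^2 - 66x + 1668 is irreducible over Q and is the minimal polynomial of α.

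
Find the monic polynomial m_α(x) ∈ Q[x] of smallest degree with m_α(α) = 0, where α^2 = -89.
m_α(x) = x^2 + 89

α satisfies α^2 + 89 = 0, so x^2 + 89 annihilates α. Since d = -89 is squarefree and ≠ 1, it is not a perfect square in Q, so x^2 + 89 has no rational root and is therefore irreducible over Q (a degree-2 polynomial over a field is irreducible iff it has no root). Hence m_α(x) = x^2 + 89.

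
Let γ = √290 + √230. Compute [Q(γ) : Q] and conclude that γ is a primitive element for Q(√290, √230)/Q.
[Q(γ) : Q] = 4 (equivalently, Q(γ) = Q(√290, √230))

Obviously Q(γ) ⊆ Q(√290, √230), and [Q(√290, √230):Q] = 4 (since 290, 230 are distinct squarefree integers > 1 with 66700 not a perfect square). To show equality we compute the minimal polynomial of γ. From γ = √290 + √230: γ^2 = 290 + 2√(66700) + 230 = 520 + 2√(66700), so γ^2 - 520 = 2√(66700); squaring, (γ^2 - 520)^2 = 4·66700, i.e. γ^4 - 1040γ^2 + 270400 - 266800 = 0, i.e. γ^4 - 1040γ^2 + 3600 = 0. So γ is a root of x^4 - 1040x^2 + 3600. This polynomial is irreducible over Q: it has no rational root (each ±√290 ± √230 is irrational), and any factorization into two quadratics over Q would force √(66700) ∈ Q (pairing opposite roots) or √290, √230 ∈ Q (other pairings), all impossible. Hence [Q(γ):Q] = 4 = [Q(√290, √230):Q], so Q(γ) = Q(√290, √230).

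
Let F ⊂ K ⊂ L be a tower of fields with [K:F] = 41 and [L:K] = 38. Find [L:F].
[L:F] = 1558

The tower law says that for any tower of field extensions F ⊂ K ⊂ L with finite degrees, [L:F] = [L:K] · [K:F]. Here this gives [L:F] = 38 · 41 = 1558.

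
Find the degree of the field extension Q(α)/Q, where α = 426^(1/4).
[Q(α):Q] = 4

α is a root of x^4 - 426. By Eisenstein's criterion at the prime p = 2 (which divides the constant term 426 but p^2 = 4 does not, since 426 is squarefree), x^4 - 426 is irreducible over Q. Hence [Q(α):Q] = 4.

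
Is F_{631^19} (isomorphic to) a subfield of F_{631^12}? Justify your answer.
No: F_{631^19} is not a subfield of F_{631^12}

F_{p^m} embeds in F_{p^n} iff m | n. Here 19 ∤ 12 (since 12 = 0·19 + 12 with remainder 12 ≠ 0), so F_{631^19} is not a subfield of F_{631^12}. Equivalently: if it were, the tower law would give 19 = [F_{631^19}:F_631] dividing [F_{631^12}:F_631] = 12, contradiction.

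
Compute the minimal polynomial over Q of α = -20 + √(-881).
m_α(x) = x^2 + 40x + 1281

From α + 20 = √(-881), squaring gives (α + 20)^2 = -881, i.e. α^2 + 40α + 400 = -881, so α^2 + 40α + 1281 = 0. The discriminant of x^2 + 40x + 1281 is (40)^2 - 4·(1281) = 1600 - 5124 = -3524, and 4·(-881) is not a perfect square in Q since -881 is squarefree and ≠ 1. Hence x^2 + 40x + 1281 is irreducible over Q and is the minimal polynomial of α.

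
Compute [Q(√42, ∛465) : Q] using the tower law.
[Q(√42, ∛465) : Q] = 6

Let L = Q(√42, ∛465). Since Q(√42) ⊂ L and [Q(√42):Q] = 2, the tower law gives 2 | [L:Q]. Likewise Q(∛465) ⊂ L with [Q(∛465):Q] = 3 (because 465 is not a perfect cube), so 3 | [L:Q]. As gcd(2,3) = 1, [L:Q] is divisible by 6. Conversely L is generated over Q by √42 and ∛465, so [L:Q] ≤ 2·3 = 6. Therefore [Q(√42, ∛465) : Q] = 6.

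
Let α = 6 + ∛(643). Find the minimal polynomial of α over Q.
m_α(x) = x^3 - 18x^2 + 108x - 859

Set β = α - 6 = ∛(643), so β^3 = 643. Then (α - 6)^3 - 643 = 0, i.e. α is a root of g(x) = (x - 6)^3 - 643 = x^3 - 18x^2 + 108x - 859. Since g(x) = h(x - 6) where h(x) = x^3 - 643, and h is irreducible over Q (because 643 is not a perfect cube, so h has no rational root, and a monic cubic with no rational root is irreducible), g is also irreducible (irreducibility is preserved under the substitution x → x - 6). Hence m_α(x) = x^3 - 18x^2 + 108x - 859.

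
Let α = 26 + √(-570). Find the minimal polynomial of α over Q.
m_α(x) = x^2 - 52x + 1246

From α - 26 = √(-570), squaring gives (α - 26)^2 = -570, i.e. α^2 - 52α + 676 = -570, so α^2 - 52α + 1246 = 0. The discriminant of x^2 - 52x + 1246 is (-52)^2 - 4·(1246) = 2704 - 4984 = -2280, and 4·(-570) is not a perfect square in Q since -570 is squarefree and ≠ 1. Hence x^2 - 52x + 1246 is irreducible over Q and is the minimal polynomial of α.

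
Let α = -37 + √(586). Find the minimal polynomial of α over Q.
m_α(x) = x^2 + 74x + 783

From α + 37 = √(586), squaring gives (α + 37)^2 = 586, i.e. α^2 + 74α + 1369 = 586, so α^2 + 74α + 783 = 0. The discriminant of x^2 + 74x + 783 is (74)^2 - 4·(783) = 5476 - 3132 = 2344, and 4·(586) is not a perfect square in Q since 586 is squarefree and ≠ 1. Hence x^2 + 74x + 783 is irreducible over Q and is the minimal polynomial of α.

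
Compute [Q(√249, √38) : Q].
[Q(√249, √38) : Q] = 4

[Q(√249):Q] = 2 (min poly x^2 - 249, irreducible since 249 is squarefree > 1). For the top step, suppose √38 ∈ Q(√249), say √38 = c + d√249 with c, d ∈ Q. Squaring: 38 = c^2 + 249d^2 + 2cd√249. Since √249 ∉ Q this forces 2cd = 0. If d = 0 then √38 = c ∈ Q, contradicting 38 squarefree > 1. If c = 0 then 38 = 249d^2, so 249·38 = (249d)^2 is a perfect square in Q — but 249·38 = 9462 is not a perfect square (since 249 and 38 are distinct squarefree integers). Contradiction. Hence √38 ∉ Q(√249), so x^2 - 38 stays irreducible over Q(√249) and [Q(√249, √38) : Q(√249)] = 2. By the tower law, [Q(√249, √38) : Q] = 2 · 2 = 4.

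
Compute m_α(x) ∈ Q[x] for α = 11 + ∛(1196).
m_α(x) = x^3 - 33x^2 + 363x - 2527

Set β = α - 11 = ∛(1196), so β^3 = 1196. Then (α - 11)^3 - 1196 = 0, i.e. α is a root of g(x) = (x - 11)^3 - 1196 = x^3 - 33x^2 + 363x - 2527. Since g(x) = h(x - 11) where h(x) = x^3 - 1196, and h is irreducible over Q (because 1196 is not a perfect cube, so h has no rational root, and a monic cubic with no rational root is irreducible), g is also irreducible (irreducibility is preserved under the substitution x → x - 11). Hence m_α(x) = x^3 - 33x^2 + 363x - 2527.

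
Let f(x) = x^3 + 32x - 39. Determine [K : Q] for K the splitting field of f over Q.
[K : Q] = 6

By the rational root test, any rational root of the monic integer polynomial f(x) = x^3 + 32x - 39 must be an integer dividing the constant term -39, i.e. one of ±{1, 3, 13, 39}. Evaluating: f(1) = -6, f(-1) = -72, f(3) = 84, f(-3) = -162, f(13) = 2574, f(-13) = -2652, f(39) = 60528, f(-39) = -60606; none is 0, so f has no rational root and is therefore irreducible over Q (a cubic with no linear factor over a field is irreducible). For an irreducible cubic, the Galois group is A_3 or S_3 according as the discriminant disc(f) = -4a^3 - 27b^2 = -4·(32)^3 - 27·(-39)^2 = -172139 is or is not a square in Q. Here disc(f) = -172139 is not a perfect square in Q, so the Galois group of f over Q is not contained in A_3 and must be all of S_3. The splitting field has degree |S_3| = 6 over Q, so [K : Q] = 6.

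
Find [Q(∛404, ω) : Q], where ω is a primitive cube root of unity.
[Q(∛404, ω) : Q] = 6

[Q(∛404):Q] = 3 (min poly x^3 - 404, irreducible since 404 is not a perfect cube). [Q(ω):Q] = 2 (min poly x^2 + x + 1). Since Q(∛404) ⊂ R and ω ∉ R, we have ω ∉ Q(∛404), so x^2 + x + 1 remains irreducible over Q(∛404) and [Q(∛404, ω) : Q(∛404)] = 2. By the tower law, [Q(∛404, ω) : Q] = 3 · 2 = 6. (In fact Q(∛404, ω) is the splitting field of x^3 - 404 over Q.)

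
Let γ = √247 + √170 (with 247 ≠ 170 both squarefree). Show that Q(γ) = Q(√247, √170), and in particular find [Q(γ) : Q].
[Q(γ) : Q] = 4 (equivalently, Q(γ) = Q(√247, √170))

Obviously Q(γ) ⊆ Q(√247, √170), and [Q(√247, √170):Q] = 4 (since 247, 170 are distinct squarefree integers > 1 with 41990 not a perfect square). To show equality we compute the minimal polynomial of γ. From γ = √247 + √170: γ^2 = 247 + 2√(41990) + 170 = 417 + 2√(41990), so γ^2 - 417 = 2√(41990); squaring, (γ^2 - 417)^2 = 4·41990, i.e. γ^4 - 834γ^2 + 173889 - 167960 = 0, i.e. γ^4 - 834γ^2 + 5929 = 0. So γ is a root of x^4 - 834x^2 + 5929. This polynomial is irreducible over Q: it has no rational root (each ±√247 ± √170 is irrational), and any factorization into two quadratics over Q would force √(41990) ∈ Q (pairing opposite roots) or √247, √170 ∈ Q (other pairings), all impossible. Hence [Q(γ):Q] = 4 = [Q(√247, √170):Q], so Q(γ) = Q(√247, √170).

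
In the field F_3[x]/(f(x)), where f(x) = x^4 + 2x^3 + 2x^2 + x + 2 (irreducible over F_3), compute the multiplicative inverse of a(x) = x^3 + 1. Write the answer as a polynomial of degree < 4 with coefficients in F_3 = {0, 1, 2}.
a(x)^(-1) ≡ 2x^2 + x + 1 (mod f(x))

Since f is irreducible over F_3, F_3[x]/(f) is a field and a(x) ≠ 0 has an inverse. Apply the extended Euclidean algorithm to f(x) and a(x) in F_3[x]: f(x) = (x + 2)·a(x) + (2x^2);  a(x) = (2x)·(2x^2) + (1). The last nonzero remainder is the constant 1 = gcd(f, a) in F_3. Back-substituting through the division chain expresses 1 = s(x)·a(x) + t(x)·f(x) with s(x) ≡ 2x^2 + x + 1 (mod f), so a(x)^(-1) ≡ s(x) = 2x^2 + x + 1 (mod f). Check: (x^3 + 1)·(2x^2 + x + 1) = 2x^5 + x^4 + x^3 + 2x^2 + x + 1 ≡ 1 (mod x^4 + 2x^3 + 2x^2 + x + 2).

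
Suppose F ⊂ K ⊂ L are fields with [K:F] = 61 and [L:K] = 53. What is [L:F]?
[L:F] = 3233

The tower law says that for any tower of field extensions F ⊂ K ⊂ L with finite degrees, [L:F] = [L:K] · [K:F]. Here this gives [L:F] = 53 · 61 = 3233.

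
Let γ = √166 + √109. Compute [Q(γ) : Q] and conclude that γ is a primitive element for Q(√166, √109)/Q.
[Q(γ) : Q] = 4 (equivalently, Q(γ) = Q(√166, √109))

Obviously Q(γ) ⊆ Q(√166, √109), and [Q(√166, √109):Q] = 4 (since 166, 109 are distinct squarefree integers > 1 with 18094 not a perfect square). To show equality we compute the minimal polynomial of γ. From γ = √166 + √109: γ^2 = 166 + 2√(18094) + 109 = 275 + 2√(18094), so γ^2 - 275 = 2√(18094); squaring, (γ^2 - 275)^2 = 4·18094, i.e. γ^4 - 550γ^2 + 75625 - 72376 = 0, i.e. γ^4 - 550γ^2 + 3249 = 0. So γ is a root of x^4 - 550x^2 + 3249. This polynomial is irreducible over Q: it has no rational root (each ±√166 ± √109 is irrational), and any factorization into two quadratics over Q would force √(18094) ∈ Q (pairing opposite roots) or √166, √109 ∈ Q (other pairings), all impossible. Hence [Q(γ):Q] = 4 = [Q(√166, √109):Q], so Q(γ) = Q(√166, √109).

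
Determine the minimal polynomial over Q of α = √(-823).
m_α(x) = x^2 + 823

α satisfies α^2 + 823 = 0, so x^2 + 823 annihilates α. Since d = -823 is squarefree and ≠ 1, it is not a perfect square in Q, so x^2 + 823 has no rational root and is therefore irreducible over Q (a degree-2 polynomial over a field is irreducible iff it has no root). Hence m_α(x) = x^2 + 823.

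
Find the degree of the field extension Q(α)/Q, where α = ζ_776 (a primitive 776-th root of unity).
[Q(α):Q] = 384

The minimal polynomial of ζ_776 over Q is the 776-th cyclotomic polynomial Φ_776(x), which is irreducible over Q and has degree φ(776) = 384. Hence [Q(α):Q] = φ(776) = 384.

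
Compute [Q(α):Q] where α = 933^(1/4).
[Q(α):Q] = 4

α is a root of x^4 - 933. By Eisenstein's criterion at the prime p = 3 (which divides the constant term 933 but p^2 = 9 does not, since 933 is squarefree), x^4 - 933 is irreducible over Q. Hence [Q(α):Q] = 4.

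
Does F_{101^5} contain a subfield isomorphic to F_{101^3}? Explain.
No: F_{101^3} is not a subfield of F_{101^5}

F_{p^m} embeds in F_{p^n} iff m | n. Here 3 ∤ 5 (since 5 = 1·3 + 2 with remainder 2 ≠ 0), so F_{101^3} is not a subfield of F_{101^5}. Equivalently: if it were, the tower law would give 3 = [F_{101^3}:F_101] dividing [F_{101^5}:F_101] = 5, contradiction.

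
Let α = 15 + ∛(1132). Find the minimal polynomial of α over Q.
m_α(x) = x^3 - 45x^2 + 675x - 4507

Set β = α - 15 = ∛(1132), so β^3 = 1132. Then (α - 15)^3 - 1132 = 0, i.e. α is a root of g(x) = (x - 15)^3 - 1132 = x^3 - 45x^2 + 675x - 4507. Since g(x) = h(x - 15) where h(x) = x^3 - 1132, and h is irreducible over Q (because 1132 is not a perfect cube, so h has no rational root, and a monic cubic with no rational root is irreducible), g is also irreducible (irreducibility is preserved under the substitution x → x - 15). Hence m_α(x) = x^3 - 45x^2 + 675x - 4507.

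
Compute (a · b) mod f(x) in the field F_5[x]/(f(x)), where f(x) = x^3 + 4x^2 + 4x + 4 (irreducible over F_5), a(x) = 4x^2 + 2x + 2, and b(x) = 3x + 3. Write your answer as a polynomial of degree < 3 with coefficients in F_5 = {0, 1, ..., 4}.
a · b ≡ 4x + 3 (mod f(x))

Multiply in F_5[x]: a(x)·b(x) = (4x^2 + 2x + 2)·(3x + 3) = 2x^3 + 3x^2 + 2x + 1. This has degree ≥ 3, so divide by f(x) over F_5: 2x^3 + 3x^2 + 2x + 1 = (2)·(x^3 + 4x^2 + 4x + 4) + (4x + 3). Hence a·b ≡ 4x + 3 (mod f). (F_5[x]/(f) is a field with 5^3 = 125 elements since f is irreducible of degree 3.)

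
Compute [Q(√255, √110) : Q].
[Q(√255, √110) : Q] = 4

[Q(√255):Q] = 2 (min poly x^2 - 255, irreducible since 255 is squarefree > 1). For the top step, suppose √110 ∈ Q(√255), say √110 = c + d√255 with c, d ∈ Q. Squaring: 110 = c^2 + 255d^2 + 2cd√255. Since √255 ∉ Q this forces 2cd = 0. If d = 0 then √110 = c ∈ Q, contradicting 110 squarefree > 1. If c = 0 then 110 = 255d^2, so 255·110 = (255d)^2 is a perfect square in Q — but 255·110 = 28050 is not a perfect square (since 255 and 110 are distinct squarefree integers). Contradiction. Hence √110 ∉ Q(√255), so x^2 - 110 stays irreducible over Q(√255) and [Q(√255, √110) : Q(√255)] = 2. By the tower law, [Q(√255, √110) : Q] = 2 · 2 = 4.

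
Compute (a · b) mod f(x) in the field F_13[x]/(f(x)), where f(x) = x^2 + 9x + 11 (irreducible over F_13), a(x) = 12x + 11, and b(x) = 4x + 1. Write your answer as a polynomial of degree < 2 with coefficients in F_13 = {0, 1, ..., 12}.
a · b ≡ x + 3 (mod f(x))

Multiply in F_13[x]: a(x)·b(x) = (12x + 11)·(4x + 1) = 9x^2 + 4x + 11. This has degree ≥ 2, so divide by f(x) over F_13: 9x^2 + 4x + 11 = (9)·(x^2 + 9x + 11) + (x + 3). Hence a·b ≡ x + 3 (mod f). (F_13[x]/(f) is a field with 13^2 = 169 elements since f is irreducible of degree 2.)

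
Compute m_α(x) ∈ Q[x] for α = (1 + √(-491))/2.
m_α(x) = x^2 - x + 123

From 2α - 1 = √(-491), squaring gives (2α - 1)^2 = -491, i.e. 4α^2 - 4α + 1 = -491, so α^2 - α + (1 + 491)/4 = 0. Since -491 ≡ 1 (mod 4), (1 + 491)/4 = 123 ∈ Z. The polynomial x^2 - x + 123 has discriminant 1 - 4·(123) = -491, which is not a perfect square in Q (d = -491 is squarefree and ≠ 1), so x^2 - x + 123 is irreducible over Q. It is the minimal polynomial of α.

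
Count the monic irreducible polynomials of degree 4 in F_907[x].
There are 169187638638 monic irreducible polynomials of degree 4 over F_907

Each element of F_{907^4} that lies in no proper subfield is a root of exactly one monic irreducible of degree 4 over F_907, and each such polynomial has 4 distinct roots in F_{907^4}. By Möbius inversion the count is N_907(4) = (1/4) Σ_{d|4} μ(4/d) · 907^d = (1/4)(μ(4)·907^1 + μ(2)·907^2 + μ(1)·907^4) = 676750554552/4 = 169187638638.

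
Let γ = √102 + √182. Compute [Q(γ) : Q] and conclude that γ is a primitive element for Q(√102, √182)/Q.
[Q(γ) : Q] = 4 (equivalently, Q(γ) = Q(√102, √182))

Obviously Q(γ) ⊆ Q(√102, √182), and [Q(√102, √182):Q] = 4 (since 102, 182 are distinct squarefree integers > 1 with 18564 not a perfect square). To show equality we compute the minimal polynomial of γ. From γ = √102 + √182: γ^2 = 102 + 2√(18564) + 182 = 284 + 2√(18564), so γ^2 - 284 = 2√(18564); squaring, (γ^2 - 284)^2 = 4·18564, i.e. γ^4 - 568γ^2 + 80656 - 74256 = 0, i.e. γ^4 - 568γ^2 + 6400 = 0. So γ is a root of x^4 - 568x^2 + 6400. This polynomial is irreducible over Q: it has no rational root (each ±√102 ± √182 is irrational), and any factorization into two quadratics over Q would force √(18564) ∈ Q (pairing opposite roots) or √102, √182 ∈ Q (other pairings), all impossible. Hence [Q(γ):Q] = 4 = [Q(√102, √182):Q], so Q(γ) = Q(√102, √182).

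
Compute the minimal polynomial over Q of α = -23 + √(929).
m_α(x) = x^2 + 46x - 400

From α + 23 = √(929), squaring gives (α + 23)^2 = 929, i.e. α^2 + 46α + 529 = 929, so α^2 + 46α - 400 = 0. The discriminant of x^2 + 46x - 400 is (46)^2 - 4·(-400) = 2116 + 1600 = 3716, and 4·(929) is not a perfect square in Q since 929 is squarefree and ≠ 1. Hence x^2 + 46x - 400 is irreducible over Q and is the minimal polynomial of α.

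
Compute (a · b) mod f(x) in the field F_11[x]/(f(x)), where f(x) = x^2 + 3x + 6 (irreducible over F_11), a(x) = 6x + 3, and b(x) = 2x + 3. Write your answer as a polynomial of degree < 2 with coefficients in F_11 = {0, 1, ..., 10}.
a · b ≡ 10x + 3 (mod f(x))

Multiply in F_11[x]: a(x)·b(x) = (6x + 3)·(2x + 3) = x^2 + 2x + 9. This has degree ≥ 2, so divide by f(x) over F_11: x^2 + 2x + 9 = (1)·(x^2 + 3x + 6) + (10x + 3). Hence a·b ≡ 10x + 3 (mod f). (F_11[x]/(f) is a field with 11^2 = 121 elements since f is irreducible of degree 2.)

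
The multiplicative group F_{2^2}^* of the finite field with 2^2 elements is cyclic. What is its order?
|F_{2^2}^*| = 3

F_{2^2} has 2^2 = 4 elements; its multiplicative group consists of all nonzero elements, so |F_{2^2}^*| = 4 - 1 = 3. (It is cyclic since any finite subgroup of the multiplicative group of a field is cyclic.)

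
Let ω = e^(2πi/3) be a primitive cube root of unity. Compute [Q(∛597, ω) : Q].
[Q(∛597, ω) : Q] = 6

[Q(∛597):Q] = 3 (min poly x^3 - 597, irreducible since 597 is not a perfect cube). [Q(ω):Q] = 2 (min poly x^2 + x + 1). Since Q(∛597) ⊂ R and ω ∉ R, we have ω ∉ Q(∛597), so x^2 + x + 1 remains irreducible over Q(∛597) and [Q(∛597, ω) : Q(∛597)] = 2. By the tower law, [Q(∛597, ω) : Q] = 3 · 2 = 6. (In fact Q(∛597, ω) is the splitting field of x^3 - 597 over Q.)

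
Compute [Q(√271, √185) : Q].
[Q(√271, √185) : Q] = 4

[Q(√271):Q] = 2 (min poly x^2 - 271, irreducible since 271 is squarefree > 1). For the top step, suppose √185 ∈ Q(√271), say √185 = c + d√271 with c, d ∈ Q. Squaring: 185 = c^2 + 271d^2 + 2cd√271. Since √271 ∉ Q this forces 2cd = 0. If d = 0 then √185 = c ∈ Q, contradicting 185 squarefree > 1. If c = 0 then 185 = 271d^2, so 271·185 = (271d)^2 is a perfect square in Q — but 271·185 = 50135 is not a perfect square (since 271 and 185 are distinct squarefree integers). Contradiction. Hence √185 ∉ Q(√271), so x^2 - 185 stays irreducible over Q(√271) and [Q(√271, √185) : Q(√271)] = 2. By the tower law, [Q(√271, √185) : Q] = 2 · 2 = 4.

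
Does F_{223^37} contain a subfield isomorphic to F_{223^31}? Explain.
No: F_{223^31} is not a subfield of F_{223^37}

F_{p^m} embeds in F_{p^n} iff m | n. Here 31 ∤ 37 (since 37 = 1·31 + 6 with remainder 6 ≠ 0), so F_{223^31} is not a subfield of F_{223^37}. Equivalently: if it were, the tower law would give 31 = [F_{223^31}:F_223] dividing [F_{223^37}:F_223] = 37, contradiction.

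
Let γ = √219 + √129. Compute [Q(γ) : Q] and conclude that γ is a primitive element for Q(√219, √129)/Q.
[Q(γ) : Q] = 4 (equivalently, Q(γ) = Q(√219, √129))

Obviously Q(γ) ⊆ Q(√219, √129), and [Q(√219, √129):Q] = 4 (since 219, 129 are distinct squarefree integers > 1 with 28251 not a perfect square). To show equality we compute the minimal polynomial of γ. From γ = √219 + √129: γ^2 = 219 + 2√(28251) + 129 = 348 + 2√(28251), so γ^2 - 348 = 2√(28251); squaring, (γ^2 - 348)^2 = 4·28251, i.e. γ^4 - 696γ^2 + 121104 - 113004 = 0, i.e. γ^4 - 696γ^2 + 8100 = 0. So γ is a root of x^4 - 696x^2 + 8100. This polynomial is irreducible over Q: it has no rational root (each ±√219 ± √129 is irrational), and any factorization into two quadratics over Q would force √(28251) ∈ Q (pairing opposite roots) or √219, √129 ∈ Q (other pairings), all impossible. Hence [Q(γ):Q] = 4 = [Q(√219, √129):Q], so Q(γ) = Q(√219, √129).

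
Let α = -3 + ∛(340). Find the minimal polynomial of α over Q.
m_α(x) = x^3 + 9x^2 + 27x - 313

Set β = α + 3 = ∛(340), so β^3 = 340. Then (α + 3)^3 - 340 = 0, i.e. α is a root of g(x) = (x + 3)^3 - 340 = x^3 + 9x^2 + 27x - 313. Since g(x) = h(x + 3) where h(x) = x^3 - 340, and h is irreducible over Q (because 340 is not a perfect cube, so h has no rational root, and a monic cubic with no rational root is irreducible), g is also irreducible (irreducibility is preserved under the substitution x → x + 3). Hence m_α(x) = x^3 + 9x^2 + 27x - 313.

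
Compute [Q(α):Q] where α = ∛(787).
[Q(α):Q] = 3

The minimal polynomial of α is x^3 - 787, irreducible over Q since 787 is not a perfect cube (so x^3 - 787 has no rational root). Hence [Q(α):Q] = deg(m_α) = 3.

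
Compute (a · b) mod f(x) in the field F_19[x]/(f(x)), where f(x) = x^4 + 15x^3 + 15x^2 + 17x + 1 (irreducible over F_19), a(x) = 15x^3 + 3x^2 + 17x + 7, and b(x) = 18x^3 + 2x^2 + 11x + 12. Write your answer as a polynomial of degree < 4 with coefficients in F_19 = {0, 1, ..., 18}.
a · b ≡ 2x^3 + 15x^2 + 10x + 8 (mod f(x))

Multiply in F_19[x]: a(x)·b(x) = (15x^3 + 3x^2 + 17x + 7)·(18x^3 + 2x^2 + 11x + 12) = 4x^6 + 8x^5 + 2x^4 + 12x^3 + 9x^2 + 15x + 8. This has degree ≥ 4, so divide by f(x) over F_19: 4x^6 + 8x^5 + 2x^4 + 12x^3 + 9x^2 + 15x + 8 = (4x^2 + 5x)·(x^4 + 15x^3 + 15x^2 + 17x + 1) + (2x^3 + 15x^2 + 10x + 8). Hence a·b ≡ 2x^3 + 15x^2 + 10x + 8 (mod f). (F_19[x]/(f) is a field with 19^4 = 130321 elements since f is irreducible of degree 4.)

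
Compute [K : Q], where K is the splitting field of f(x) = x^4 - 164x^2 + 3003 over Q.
[K : Q] = 4

Solving the quadratic in x^2: x^2 = (164 ± √(164^2 - 4·3003))/2 = (164 ± √14884)/2 = (164 ± 122)/2, giving x^2 = 21 or x^2 = 143. So f(x) = (x^2 - 21)(x^2 - 143) and the roots of f are ±√21, ±√143. Hence the splitting field is K = Q(√21, √143). Since 21 and 143 are distinct squarefree integers > 1, their product 3003 is not a perfect square, so √143 ∉ Q(√21). By the tower law [K:Q] = [Q(√21,√143):Q(√21)] · [Q(√21):Q] = 2 · 2 = 4.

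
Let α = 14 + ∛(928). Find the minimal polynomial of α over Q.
m_α(x) = x^3 - 42x^2 + 588x - 3672

Set β = α - 14 = ∛(928), so β^3 = 928. Then (α - 14)^3 - 928 = 0, i.e. α is a root of g(x) = (x - 14)^3 - 928 = x^3 - 42x^2 + 588x - 3672. Since g(x) = h(x - 14) where h(x) = x^3 - 928, and h is irreducible over Q (because 928 is not a perfect cube, so h has no rational root, and a monic cubic with no rational root is irreducible), g is also irreducible (irreducibility is preserved under the substitution x → x - 14). Hence m_α(x) = x^3 - 42x^2 + 588x - 3672.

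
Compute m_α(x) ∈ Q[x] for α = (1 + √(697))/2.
m_α(x) = x^2 - x - 174

From 2α - 1 = √(697), squaring gives (2α - 1)^2 = 697, i.e. 4α^2 - 4α + 1 = 697, so α^2 - α + (1 - 697)/4 = 0. Since 697 ≡ 1 (mod 4), (1 - 697)/4 = -174 ∈ Z. The polynomial x^2 - x - 174 has discriminant 1 - 4·(-174) = 697, which is not a perfect square in Q (d = 697 is squarefree and ≠ 1), so x^2 - x - 174 is irreducible over Q. It is the minimal polynomial of α.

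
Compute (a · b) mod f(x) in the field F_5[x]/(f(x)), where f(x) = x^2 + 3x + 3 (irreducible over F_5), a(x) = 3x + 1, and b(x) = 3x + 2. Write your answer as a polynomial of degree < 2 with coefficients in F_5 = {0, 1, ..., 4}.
a · b ≡ 2x (mod f(x))

Multiply in F_5[x]: a(x)·b(x) = (3x + 1)·(3x + 2) = 4x^2 + 4x + 2. This has degree ≥ 2, so divide by f(x) over F_5: 4x^2 + 4x + 2 = (4)·(x^2 + 3x + 3) + (2x). Hence a·b ≡ 2x (mod f). (F_5[x]/(f) is a field with 5^2 = 25 elements since f is irreducible of degree 2.)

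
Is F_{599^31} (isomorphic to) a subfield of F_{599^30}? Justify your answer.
No: F_{599^31} is not a subfield of F_{599^30}

F_{p^m} embeds in F_{p^n} iff m | n. Here 31 ∤ 30 (since 30 = 0·31 + 30 with remainder 30 ≠ 0), so F_{599^31} is not a subfield of F_{599^30}. Equivalently: if it were, the tower law would give 31 = [F_{599^31}:F_599] dividing [F_{599^30}:F_599] = 30, contradiction.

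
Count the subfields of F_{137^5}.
F_{137^5} has 2 subfields

The subfields of F_{p^n} are exactly the fields F_{p^d} for d | n (each is the fixed field of the unique index-d subgroup of Gal(F_{p^n}/F_p) ≅ Z/nZ). The divisors of n = 5 are {1, 5}, giving 2 subfields: F_{137^1}, F_{137^5}.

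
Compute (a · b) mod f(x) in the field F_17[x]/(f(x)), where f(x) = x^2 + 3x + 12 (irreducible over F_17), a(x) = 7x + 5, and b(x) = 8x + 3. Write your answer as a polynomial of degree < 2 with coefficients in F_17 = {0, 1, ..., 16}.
a · b ≡ 12x + 6 (mod f(x))

Multiply in F_17[x]: a(x)·b(x) = (7x + 5)·(8x + 3) = 5x^2 + 10x + 15. This has degree ≥ 2, so divide by f(x) over F_17: 5x^2 + 10x + 15 = (5)·(x^2 + 3x + 12) + (12x + 6). Hence a·b ≡ 12x + 6 (mod f). (F_17[x]/(f) is a field with 17^2 = 289 elements since f is irreducible of degree 2.)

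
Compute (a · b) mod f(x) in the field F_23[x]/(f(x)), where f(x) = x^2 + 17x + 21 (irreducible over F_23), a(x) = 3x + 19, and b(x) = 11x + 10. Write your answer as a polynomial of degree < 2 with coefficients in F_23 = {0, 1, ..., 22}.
a · b ≡ 3 (mod f(x))

Multiply in F_23[x]: a(x)·b(x) = (3x + 19)·(11x + 10) = 10x^2 + 9x + 6. This has degree ≥ 2, so divide by f(x) over F_23: 10x^2 + 9x + 6 = (10)·(x^2 + 17x + 21) + (3). Hence a·b ≡ 3 (mod f). (F_23[x]/(f) is a field with 23^2 = 529 elements since f is irreducible of degree 2.)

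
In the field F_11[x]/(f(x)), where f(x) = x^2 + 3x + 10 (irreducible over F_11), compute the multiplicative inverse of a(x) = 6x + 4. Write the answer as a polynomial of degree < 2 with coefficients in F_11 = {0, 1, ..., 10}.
a(x)^(-1) ≡ 7x + 9 (mod f(x))

Since f is irreducible over F_11, F_11[x]/(f) is a field and a(x) ≠ 0 has an inverse. Apply the extended Euclidean algorithm to f(x) and a(x) in F_11[x]: f(x) = (2x + 1)·a(x) + (6). The last nonzero remainder is the constant 6 = gcd(f, a) in F_11. Back-substituting through the division chain expresses 6 = s(x)·a(x) + t(x)·f(x) with s(x) ≡ 9x + 10 (mod f), so (9x + 10)·a(x) ≡ 6 (mod f). Multiplying by 6^(-1) ≡ 2 in F_11 gives a(x)^(-1) ≡ 2·(9x + 10) ≡ 7x + 9 (mod f). Check: (6x + 4)·(7x + 9) = 9x^2 + 5x + 3 ≡ 1 (mod x^2 + 3x + 10).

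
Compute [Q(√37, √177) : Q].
[Q(√37, √177) : Q] = 4

[Q(√37):Q] = 2 (min poly x^2 - 37, irreducible since 37 is squarefree > 1). For the top step, suppose √177 ∈ Q(√37), say √177 = c + d√37 with c, d ∈ Q. Squaring: 177 = c^2 + 37d^2 + 2cd√37. Since √37 ∉ Q this forces 2cd = 0. If d = 0 then √177 = c ∈ Q, contradicting 177 squarefree > 1. If c = 0 then 177 = 37d^2, so 37·177 = (37d)^2 is a perfect square in Q — but 37·177 = 6549 is not a perfect square (since 37 and 177 are distinct squarefree integers). Contradiction. Hence √177 ∉ Q(√37), so x^2 - 177 stays irreducible over Q(√37) and [Q(√37, √177) : Q(√37)] = 2. By the tower law, [Q(√37, √177) : Q] = 2 · 2 = 4.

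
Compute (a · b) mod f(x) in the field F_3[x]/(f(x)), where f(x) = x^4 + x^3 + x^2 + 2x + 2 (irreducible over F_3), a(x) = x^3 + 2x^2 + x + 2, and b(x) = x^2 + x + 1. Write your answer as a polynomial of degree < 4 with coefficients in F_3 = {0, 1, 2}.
a · b ≡ x^3 + x^2 + 1 (mod f(x))

Multiply in F_3[x]: a(x)·b(x) = (x^3 + 2x^2 + x + 2)·(x^2 + x + 1) = x^5 + x^3 + 2x^2 + 2. This has degree ≥ 4, so divide by f(x) over F_3: x^5 + x^3 + 2x^2 + 2 = (x + 2)·(x^4 + x^3 + x^2 + 2x + 2) + (x^3 + x^2 + 1). Hence a·b ≡ x^3 + x^2 + 1 (mod f). (F_3[x]/(f) is a field with 3^4 = 81 elements since f is irreducible of degree 4.)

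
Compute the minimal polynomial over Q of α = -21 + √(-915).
m_α(x) = x^2 + 42x + 1356

From α + 21 = √(-915), squaring gives (α + 21)^2 = -915, i.e. α^2 + 42α + 441 = -915, so α^2 + 42α + 1356 = 0. The discriminant of x^2 + 42x + 1356 is (42)^2 - 4·(1356) = 1764 - 5424 = -3660, and 4·(-915) is not a perfect square in Q since -915 is squarefree and ≠ 1. Hence x^2 + 42x + 1356 is irreducible over Q and is the minimal polynomial of α.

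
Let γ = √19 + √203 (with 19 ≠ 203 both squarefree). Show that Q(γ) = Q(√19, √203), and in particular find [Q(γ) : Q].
[Q(γ) : Q] = 4 (equivalently, Q(γ) = Q(√19, √203))

Obviously Q(γ) ⊆ Q(√19, √203), and [Q(√19, √203):Q] = 4 (since 19, 203 are distinct squarefree integers > 1 with 3857 not a perfect square). To show equality we compute the minimal polynomial of γ. From γ = √19 + √203: γ^2 = 19 + 2√(3857) + 203 = 222 + 2√(3857), so γ^2 - 222 = 2√(3857); squaring, (γ^2 - 222)^2 = 4·3857, i.e. γ^4 - 444γ^2 + 49284 - 15428 = 0, i.e. γ^4 - 444γ^2 + 33856 = 0. So γ is a root of x^4 - 444x^2 + 33856. This polynomial is irreducible over Q: it has no rational root (each ±√19 ± √203 is irrational), and any factorization into two quadratics over Q would force √(3857) ∈ Q (pairing opposite roots) or √19, √203 ∈ Q (other pairings), all impossible. Hence [Q(γ):Q] = 4 = [Q(√19, √203):Q], so Q(γ) = Q(√19, √203).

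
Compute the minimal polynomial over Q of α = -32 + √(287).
m_α(x) = x^2 + 64x + 737

From α + 32 = √(287), squaring gives (α + 32)^2 = 287, i.e. α^2 + 64α + 1024 = 287, so α^2 + 64α + 737 = 0. The discriminant of x^2 + 64x + 737 is (64)^2 - 4·(737) = 4096 - 2948 = 1148, and 4·(287) is not a perfect square in Q since 287 is squarefree and ≠ 1. Hence x^2 + 64x + 737 is irreducible over Q and is the minimal polynomial of α.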